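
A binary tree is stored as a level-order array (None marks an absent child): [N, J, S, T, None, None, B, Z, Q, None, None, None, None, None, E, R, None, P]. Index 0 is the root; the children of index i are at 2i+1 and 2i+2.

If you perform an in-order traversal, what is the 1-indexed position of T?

3

In-order visits the left subtree, then the node, then the right subtree.
At N: go left to J.
  At J: go left to T.
    At T: go left to Z.
      At Z: go left to R.
        R is a leaf — visit R.
      Visit Z.
      At Z: no right child.
    Visit T.
    At T: go right to Q.
      At Q: go left to P.
        P is a leaf — visit P.
      Visit Q.
      At Q: no right child.
  Visit J.
  At J: no right child.
Visit N.
At N: go right to S.
  At S: no left child.
  Visit S.
  At S: go right to B.
    At B: no left child.
    Visit B.
    At B: go right to E.
      E is a leaf — visit E.
Full in-order sequence: R, Z, T, P, Q, J, N, S, B, E.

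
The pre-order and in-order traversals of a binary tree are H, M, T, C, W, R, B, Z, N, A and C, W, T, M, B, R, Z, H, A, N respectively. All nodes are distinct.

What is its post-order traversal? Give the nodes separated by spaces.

The first element of pre-order is the root; it splits in-order into left and right subtrees.
Root H: left subtree has 7 nodes {C, W, T, M, B, R, Z}, right has 2 {A, N}.
  Root M: left subtree has 3 nodes {C, W, T}, right has 3 {B, R, Z}.
    Root T: left subtree has 2 nodes {C, W}, right has 0 { }.
      Root C: left subtree has 0 nodes { }, right has 1 {W}.
    Root R: left subtree has 1 node {B}, right has 1 {Z}.
  Root N: left subtree has 1 node {A}, right has 0 { }.

W C T B Z R M A N H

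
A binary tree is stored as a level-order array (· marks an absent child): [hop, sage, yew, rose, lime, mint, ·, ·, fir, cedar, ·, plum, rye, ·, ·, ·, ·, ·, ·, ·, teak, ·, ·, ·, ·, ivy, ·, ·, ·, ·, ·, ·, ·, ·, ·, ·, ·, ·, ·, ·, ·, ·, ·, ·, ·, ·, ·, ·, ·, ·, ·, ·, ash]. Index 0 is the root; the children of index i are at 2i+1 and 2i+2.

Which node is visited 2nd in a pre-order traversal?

Pre-order visits the node, then its left subtree, then its right subtree.
Visit hop.
At hop: go left to sage.
  Visit sage.
  At sage: go left to rose.
    Visit rose.
    At rose: no left child.
    At rose: go right to fir.
      fir is a leaf — visit fir.
  At sage: go right to lime.
    Visit lime.
    At lime: go left to cedar.
      Visit cedar.
      At cedar: no left child.
      At cedar: go right to teak.
        teak is a leaf — visit teak.
    At lime: no right child.
At hop: go right to yew.
  Visit yew.
  At yew: go left to mint.
    Visit mint.
    At mint: go left to plum.
      plum is a leaf — visit plum.
    At mint: go right to rye.
      Visit rye.
      At rye: go left to ivy.
        Visit ivy.
        At ivy: no left child.
        At ivy: go right to ash.
          ash is a leaf — visit ash.
      At rye: no right child.
  At yew: no right child.
Full pre-order sequence: hop, sage, rose, fir, lime, cedar, teak, yew, mint, plum, rye, ivy, ash.

sage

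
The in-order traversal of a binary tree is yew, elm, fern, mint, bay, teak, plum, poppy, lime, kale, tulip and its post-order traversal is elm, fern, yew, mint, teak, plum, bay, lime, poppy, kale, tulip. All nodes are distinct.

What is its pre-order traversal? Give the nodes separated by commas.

The last element of post-order is the root; it splits in-order into left and right subtrees.
Root tulip: left subtree has 10 nodes {yew, elm, fern, mint, bay, teak, plum, poppy, lime, kale}, right has 0 { }.
  Root kale: left subtree has 9 nodes {yew, elm, fern, mint, bay, teak, plum, poppy, lime}, right has 0 { }.
    Root poppy: left subtree has 7 nodes {yew, elm, fern, mint, bay, teak, plum}, right has 1 {lime}.
      Root bay: left subtree has 4 nodes {yew, elm, fern, mint}, right has 2 {teak, plum}.
        Root mint: left subtree has 3 nodes {yew, elm, fern}, right has 0 { }.
          Root yew: left subtree has 0 nodes { }, right has 2 {elm, fern}.
            Root fern: left subtree has 1 node {elm}, right has 0 { }.
        Root plum: left subtree has 1 node {teak}, right has 0 { }.

tulip, kale, poppy, bay, mint, yew, fern, elm, plum, teak, lime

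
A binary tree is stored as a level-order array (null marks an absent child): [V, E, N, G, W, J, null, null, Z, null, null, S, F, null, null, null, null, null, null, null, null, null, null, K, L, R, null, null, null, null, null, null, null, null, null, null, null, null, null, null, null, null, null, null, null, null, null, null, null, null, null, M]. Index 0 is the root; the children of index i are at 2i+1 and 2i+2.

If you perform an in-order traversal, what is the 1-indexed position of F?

12

In-order visits the left subtree, then the node, then the right subtree.
At V: go left to E.
  At E: go left to G.
    At G: no left child.
    Visit G.
    At G: go right to Z.
      Z is a leaf — visit Z.
  Visit E.
  At E: go right to W.
    W is a leaf — visit W.
Visit V.
At V: go right to N.
  At N: go left to J.
    At J: go left to S.
      At S: go left to K.
        K is a leaf — visit K.
      Visit S.
      At S: go right to L.
        L is a leaf — visit L.
    Visit J.
    At J: go right to F.
      At F: go left to R.
        At R: go left to M.
          M is a leaf — visit M.
        Visit R.
        At R: no right child.
      Visit F.
      At F: no right child.
  Visit N.
  At N: no right child.
Full in-order sequence: G, Z, E, W, V, K, S, L, J, M, R, F, N.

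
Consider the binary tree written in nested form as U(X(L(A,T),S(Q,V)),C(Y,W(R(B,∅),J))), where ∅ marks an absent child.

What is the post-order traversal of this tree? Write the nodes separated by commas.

A, T, L, Q, V, S, X, Y, B, R, J, W, C, U

Post-order visits the left subtree, then the right subtree, then the node.
At U: go left to X.
  At X: go left to L.
    At L: go left to A.
      A is a leaf — visit A.
    At L: go right to T.
      T is a leaf — visit T.
    Visit L.
  At X: go right to S.
    At S: go left to Q.
      Q is a leaf — visit Q.
    At S: go right to V.
      V is a leaf — visit V.
    Visit S.
  Visit X.
At U: go right to C.
  At C: go left to Y.
    Y is a leaf — visit Y.
  At C: go right to W.
    At W: go left to R.
      At R: go left to B.
        B is a leaf — visit B.
      At R: no right child.
      Visit R.
    At W: go right to J.
      J is a leaf — visit J.
    Visit W.
  Visit C.
Visit U.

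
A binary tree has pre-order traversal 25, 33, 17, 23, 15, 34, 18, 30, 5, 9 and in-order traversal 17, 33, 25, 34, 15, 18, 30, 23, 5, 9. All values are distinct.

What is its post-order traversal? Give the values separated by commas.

17, 33, 34, 30, 18, 15, 9, 5, 23, 25

The first element of pre-order is the root; it splits in-order into left and right subtrees.
Root 25: left subtree has 2 nodes {17, 33}, right has 7 {34, 15, 18, 30, 23, 5, 9}.
  Root 33: left subtree has 1 node {17}, right has 0 { }.
  Root 23: left subtree has 4 nodes {34, 15, 18, 30}, right has 2 {5, 9}.
    Root 15: left subtree has 1 node {34}, right has 2 {18, 30}.
      Root 18: left subtree has 0 nodes { }, right has 1 {30}.
    Root 5: left subtree has 0 nodes { }, right has 1 {9}.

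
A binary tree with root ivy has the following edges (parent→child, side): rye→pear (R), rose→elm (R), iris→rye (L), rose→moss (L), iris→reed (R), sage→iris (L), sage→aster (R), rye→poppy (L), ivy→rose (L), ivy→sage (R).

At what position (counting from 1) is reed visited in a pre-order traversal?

Pre-order visits the node, then its left subtree, then its right subtree.
Visit ivy.
At ivy: go left to rose.
  Visit rose.
  At rose: go left to moss.
    moss is a leaf — visit moss.
  At rose: go right to elm.
    elm is a leaf — visit elm.
At ivy: go right to sage.
  Visit sage.
  At sage: go left to iris.
    Visit iris.
    At iris: go left to rye.
      Visit rye.
      At rye: go left to poppy.
        poppy is a leaf — visit poppy.
      At rye: go right to pear.
        pear is a leaf — visit pear.
    At iris: go right to reed.
      reed is a leaf — visit reed.
  At sage: go right to aster.
    aster is a leaf — visit aster.
Full pre-order sequence: ivy, rose, moss, elm, sage, iris, rye, poppy, pear, reed, aster.

10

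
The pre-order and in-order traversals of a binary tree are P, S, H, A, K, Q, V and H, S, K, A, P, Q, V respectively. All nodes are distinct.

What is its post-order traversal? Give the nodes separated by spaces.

H K A S V Q P

The first element of pre-order is the root; it splits in-order into left and right subtrees.
Root P: left subtree has 4 nodes {H, S, K, A}, right has 2 {Q, V}.
  Root S: left subtree has 1 node {H}, right has 2 {K, A}.
    Root A: left subtree has 1 node {K}, right has 0 { }.
  Root Q: left subtree has 0 nodes { }, right has 1 {V}.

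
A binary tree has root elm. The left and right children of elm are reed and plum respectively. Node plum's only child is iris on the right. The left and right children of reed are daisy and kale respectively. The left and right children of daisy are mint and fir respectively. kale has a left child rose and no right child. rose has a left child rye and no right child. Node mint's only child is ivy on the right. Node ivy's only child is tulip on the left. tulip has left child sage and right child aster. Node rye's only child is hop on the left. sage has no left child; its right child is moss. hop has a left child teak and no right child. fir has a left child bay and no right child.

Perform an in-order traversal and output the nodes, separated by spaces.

In-order visits the left subtree, then the node, then the right subtree.
At elm: go left to reed.
  At reed: go left to daisy.
    At daisy: go left to mint.
      At mint: no left child.
      Visit mint.
      At mint: go right to ivy.
        At ivy: go left to tulip.
          At tulip: go left to sage.
            At sage: no left child.
            Visit sage.
            At sage: go right to moss.
              moss is a leaf — visit moss.
          Visit tulip.
          At tulip: go right to aster.
            aster is a leaf — visit aster.
        Visit ivy.
        At ivy: no right child.
    Visit daisy.
    At daisy: go right to fir.
      At fir: go left to bay.
        bay is a leaf — visit bay.
      Visit fir.
      At fir: no right child.
  Visit reed.
  At reed: go right to kale.
    At kale: go left to rose.
      At rose: go left to rye.
        At rye: go left to hop.
          At hop: go left to teak.
            teak is a leaf — visit teak.
          Visit hop.
          At hop: no right child.
        Visit rye.
        At rye: no right child.
      Visit rose.
      At rose: no right child.
    Visit kale.
    At kale: no right child.
Visit elm.
At elm: go right to plum.
  At plum: no left child.
  Visit plum.
  At plum: go right to iris.
    iris is a leaf — visit iris.

mint sage moss tulip aster ivy daisy bay fir reed teak hop rye rose kale elm plum iris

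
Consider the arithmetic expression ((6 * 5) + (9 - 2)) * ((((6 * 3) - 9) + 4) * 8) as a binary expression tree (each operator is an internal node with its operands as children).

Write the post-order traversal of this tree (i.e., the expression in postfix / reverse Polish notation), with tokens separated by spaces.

Post-order on an expression tree gives postfix notation: for each operator, emit left operand, right operand, then the operator.

6 5 * 9 2 - + 6 3 * 9 - 4 + 8 * *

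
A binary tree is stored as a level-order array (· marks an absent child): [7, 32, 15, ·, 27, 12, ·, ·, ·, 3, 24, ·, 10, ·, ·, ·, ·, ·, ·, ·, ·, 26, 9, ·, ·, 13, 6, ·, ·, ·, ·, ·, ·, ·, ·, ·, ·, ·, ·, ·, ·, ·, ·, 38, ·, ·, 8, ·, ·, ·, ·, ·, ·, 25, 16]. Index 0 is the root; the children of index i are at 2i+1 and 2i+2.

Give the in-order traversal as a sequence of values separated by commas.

32, 3, 27, 38, 26, 24, 9, 8, 7, 12, 13, 10, 25, 6, 16, 15

In-order visits the left subtree, then the node, then the right subtree.
At 7: go left to 32.
  At 32: no left child.
  Visit 32.
  At 32: go right to 27.
    At 27: go left to 3.
      3 is a leaf — visit 3.
    Visit 27.
    At 27: go right to 24.
      At 24: go left to 26.
        At 26: go left to 38.
          38 is a leaf — visit 38.
        Visit 26.
        At 26: no right child.
      Visit 24.
      At 24: go right to 9.
        At 9: no left child.
        Visit 9.
        At 9: go right to 8.
          8 is a leaf — visit 8.
Visit 7.
At 7: go right to 15.
  At 15: go left to 12.
    At 12: no left child.
    Visit 12.
    At 12: go right to 10.
      At 10: go left to 13.
        13 is a leaf — visit 13.
      Visit 10.
      At 10: go right to 6.
        At 6: go left to 25.
          25 is a leaf — visit 25.
        Visit 6.
        At 6: go right to 16.
          16 is a leaf — visit 16.
  Visit 15.
  At 15: no right child.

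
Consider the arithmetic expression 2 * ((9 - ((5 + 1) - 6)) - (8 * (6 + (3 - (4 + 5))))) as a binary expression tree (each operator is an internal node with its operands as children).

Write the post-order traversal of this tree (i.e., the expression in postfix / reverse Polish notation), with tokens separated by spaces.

2 9 5 1 + 6 - - 8 6 3 4 5 + - + * - *

Post-order on an expression tree gives postfix notation: for each operator, emit left operand, right operand, then the operator.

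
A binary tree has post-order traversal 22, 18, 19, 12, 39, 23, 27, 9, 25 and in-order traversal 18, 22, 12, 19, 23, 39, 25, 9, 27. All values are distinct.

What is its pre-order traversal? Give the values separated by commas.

The last element of post-order is the root; it splits in-order into left and right subtrees.
Root 25: left subtree has 6 nodes {18, 22, 12, 19, 23, 39}, right has 2 {9, 27}.
  Root 23: left subtree has 4 nodes {18, 22, 12, 19}, right has 1 {39}.
    Root 12: left subtree has 2 nodes {18, 22}, right has 1 {19}.
      Root 18: left subtree has 0 nodes { }, right has 1 {22}.
  Root 9: left subtree has 0 nodes { }, right has 1 {27}.

25, 23, 12, 18, 22, 19, 39, 9, 27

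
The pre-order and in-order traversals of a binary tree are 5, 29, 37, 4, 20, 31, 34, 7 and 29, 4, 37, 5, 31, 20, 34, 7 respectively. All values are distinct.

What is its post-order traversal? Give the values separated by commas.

4, 37, 29, 31, 7, 34, 20, 5

The first element of pre-order is the root; it splits in-order into left and right subtrees.
Root 5: left subtree has 3 nodes {29, 4, 37}, right has 4 {31, 20, 34, 7}.
  Root 29: left subtree has 0 nodes { }, right has 2 {4, 37}.
    Root 37: left subtree has 1 node {4}, right has 0 { }.
  Root 20: left subtree has 1 node {31}, right has 2 {34, 7}.
    Root 34: left subtree has 0 nodes { }, right has 1 {7}.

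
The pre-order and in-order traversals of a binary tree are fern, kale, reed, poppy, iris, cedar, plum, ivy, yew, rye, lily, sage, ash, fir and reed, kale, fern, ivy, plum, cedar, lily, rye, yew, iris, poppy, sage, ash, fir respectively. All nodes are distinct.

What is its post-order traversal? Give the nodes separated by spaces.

reed kale ivy plum lily rye yew cedar iris fir ash sage poppy fern

The first element of pre-order is the root; it splits in-order into left and right subtrees.
Root fern: left subtree has 2 nodes {reed, kale}, right has 11 {ivy, plum, cedar, lily, rye, yew, iris, poppy, sage, ash, fir}.
  Root kale: left subtree has 1 node {reed}, right has 0 { }.
  Root poppy: left subtree has 7 nodes {ivy, plum, cedar, lily, rye, yew, iris}, right has 3 {sage, ash, fir}.
    Root iris: left subtree has 6 nodes {ivy, plum, cedar, lily, rye, yew}, right has 0 { }.
      Root cedar: left subtree has 2 nodes {ivy, plum}, right has 3 {lily, rye, yew}.
        Root plum: left subtree has 1 node {ivy}, right has 0 { }.
        Root yew: left subtree has 2 nodes {lily, rye}, right has 0 { }.
          Root rye: left subtree has 1 node {lily}, right has 0 { }.
    Root sage: left subtree has 0 nodes { }, right has 2 {ash, fir}.
      Root ash: left subtree has 0 nodes { }, right has 1 {fir}.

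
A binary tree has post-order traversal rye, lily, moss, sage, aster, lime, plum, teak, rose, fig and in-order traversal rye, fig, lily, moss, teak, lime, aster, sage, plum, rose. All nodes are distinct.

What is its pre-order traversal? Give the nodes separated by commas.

The last element of post-order is the root; it splits in-order into left and right subtrees.
Root fig: left subtree has 1 node {rye}, right has 8 {lily, moss, teak, lime, aster, sage, plum, rose}.
  Root rose: left subtree has 7 nodes {lily, moss, teak, lime, aster, sage, plum}, right has 0 { }.
    Root teak: left subtree has 2 nodes {lily, moss}, right has 4 {lime, aster, sage, plum}.
      Root moss: left subtree has 1 node {lily}, right has 0 { }.
      Root plum: left subtree has 3 nodes {lime, aster, sage}, right has 0 { }.
        Root lime: left subtree has 0 nodes { }, right has 2 {aster, sage}.
          Root aster: left subtree has 0 nodes { }, right has 1 {sage}.

fig, rye, rose, teak, moss, lily, plum, lime, aster, sage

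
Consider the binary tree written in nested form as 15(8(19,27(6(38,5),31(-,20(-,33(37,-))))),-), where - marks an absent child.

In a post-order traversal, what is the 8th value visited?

Post-order visits the left subtree, then the right subtree, then the node.
At 15: go left to 8.
  At 8: go left to 19.
    19 is a leaf — visit 19.
  At 8: go right to 27.
    At 27: go left to 6.
      At 6: go left to 38.
        38 is a leaf — visit 38.
      At 6: go right to 5.
        5 is a leaf — visit 5.
      Visit 6.
    At 27: go right to 31.
      At 31: no left child.
      At 31: go right to 20.
        At 20: no left child.
        At 20: go right to 33.
          At 33: go left to 37.
            37 is a leaf — visit 37.
          At 33: no right child.
          Visit 33.
        Visit 20.
      Visit 31.
    Visit 27.
  Visit 8.
At 15: no right child.
Visit 15.
Full post-order sequence: 19, 38, 5, 6, 37, 33, 20, 31, 27, 8, 15.

31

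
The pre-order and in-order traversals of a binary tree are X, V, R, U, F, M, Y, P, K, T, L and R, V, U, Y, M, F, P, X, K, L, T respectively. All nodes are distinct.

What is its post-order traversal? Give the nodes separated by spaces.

The first element of pre-order is the root; it splits in-order into left and right subtrees.
Root X: left subtree has 7 nodes {R, V, U, Y, M, F, P}, right has 3 {K, L, T}.
  Root V: left subtree has 1 node {R}, right has 5 {U, Y, M, F, P}.
    Root U: left subtree has 0 nodes { }, right has 4 {Y, M, F, P}.
      Root F: left subtree has 2 nodes {Y, M}, right has 1 {P}.
        Root M: left subtree has 1 node {Y}, right has 0 { }.
  Root K: left subtree has 0 nodes { }, right has 2 {L, T}.
    Root T: left subtree has 1 node {L}, right has 0 { }.

R Y M P F U V L T K X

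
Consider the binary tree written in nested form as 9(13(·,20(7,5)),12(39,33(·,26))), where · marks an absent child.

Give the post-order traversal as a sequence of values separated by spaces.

Post-order visits the left subtree, then the right subtree, then the node.
At 9: go left to 13.
  At 13: no left child.
  At 13: go right to 20.
    At 20: go left to 7.
      7 is a leaf — visit 7.
    At 20: go right to 5.
      5 is a leaf — visit 5.
    Visit 20.
  Visit 13.
At 9: go right to 12.
  At 12: go left to 39.
    39 is a leaf — visit 39.
  At 12: go right to 33.
    At 33: no left child.
    At 33: go right to 26.
      26 is a leaf — visit 26.
    Visit 33.
  Visit 12.
Visit 9.

7 5 20 13 39 26 33 12 9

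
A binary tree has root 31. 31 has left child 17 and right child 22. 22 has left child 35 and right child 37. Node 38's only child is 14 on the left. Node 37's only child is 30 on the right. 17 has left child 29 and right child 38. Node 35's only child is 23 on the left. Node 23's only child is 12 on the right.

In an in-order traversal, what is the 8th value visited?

35

In-order visits the left subtree, then the node, then the right subtree.
At 31: go left to 17.
  At 17: go left to 29.
    29 is a leaf — visit 29.
  Visit 17.
  At 17: go right to 38.
    At 38: go left to 14.
      14 is a leaf — visit 14.
    Visit 38.
    At 38: no right child.
Visit 31.
At 31: go right to 22.
  At 22: go left to 35.
    At 35: go left to 23.
      At 23: no left child.
      Visit 23.
      At 23: go right to 12.
        12 is a leaf — visit 12.
    Visit 35.
    At 35: no right child.
  Visit 22.
  At 22: go right to 37.
    At 37: no left child.
    Visit 37.
    At 37: go right to 30.
      30 is a leaf — visit 30.
Full in-order sequence: 29, 17, 14, 38, 31, 23, 12, 35, 22, 37, 30.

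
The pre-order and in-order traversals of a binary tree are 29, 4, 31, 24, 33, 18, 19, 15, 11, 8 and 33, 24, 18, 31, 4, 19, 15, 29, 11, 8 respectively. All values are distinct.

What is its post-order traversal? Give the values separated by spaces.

33 18 24 31 15 19 4 8 11 29

The first element of pre-order is the root; it splits in-order into left and right subtrees.
Root 29: left subtree has 7 nodes {33, 24, 18, 31, 4, 19, 15}, right has 2 {11, 8}.
  Root 4: left subtree has 4 nodes {33, 24, 18, 31}, right has 2 {19, 15}.
    Root 31: left subtree has 3 nodes {33, 24, 18}, right has 0 { }.
      Root 24: left subtree has 1 node {33}, right has 1 {18}.
    Root 19: left subtree has 0 nodes { }, right has 1 {15}.
  Root 11: left subtree has 0 nodes { }, right has 1 {8}.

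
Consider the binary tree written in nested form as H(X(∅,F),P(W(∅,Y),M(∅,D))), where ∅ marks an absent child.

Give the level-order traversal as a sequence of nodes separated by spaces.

Level-order visits nodes level by level from the root, left to right within each level.
Level 0: H
Level 1: X, P
Level 2: F, W, M
Level 3: Y, D

H X P F W M Y D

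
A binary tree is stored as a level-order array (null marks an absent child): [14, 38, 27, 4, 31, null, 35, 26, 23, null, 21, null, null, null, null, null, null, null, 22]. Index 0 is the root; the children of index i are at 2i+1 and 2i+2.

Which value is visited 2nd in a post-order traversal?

22

Post-order visits the left subtree, then the right subtree, then the node.
At 14: go left to 38.
  At 38: go left to 4.
    At 4: go left to 26.
      26 is a leaf — visit 26.
    At 4: go right to 23.
      At 23: no left child.
      At 23: go right to 22.
        22 is a leaf — visit 22.
      Visit 23.
    Visit 4.
  At 38: go right to 31.
    At 31: no left child.
    At 31: go right to 21.
      21 is a leaf — visit 21.
    Visit 31.
  Visit 38.
At 14: go right to 27.
  At 27: no left child.
  At 27: go right to 35.
    35 is a leaf — visit 35.
  Visit 27.
Visit 14.
Full post-order sequence: 26, 22, 23, 4, 21, 31, 38, 35, 27, 14.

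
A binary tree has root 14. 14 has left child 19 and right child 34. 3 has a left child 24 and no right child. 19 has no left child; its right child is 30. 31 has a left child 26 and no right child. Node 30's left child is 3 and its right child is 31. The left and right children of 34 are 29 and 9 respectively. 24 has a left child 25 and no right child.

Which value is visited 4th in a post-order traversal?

26

Post-order visits the left subtree, then the right subtree, then the node.
At 14: go left to 19.
  At 19: no left child.
  At 19: go right to 30.
    At 30: go left to 3.
      At 3: go left to 24.
        At 24: go left to 25.
          25 is a leaf — visit 25.
        At 24: no right child.
        Visit 24.
      At 3: no right child.
      Visit 3.
    At 30: go right to 31.
      At 31: go left to 26.
        26 is a leaf — visit 26.
      At 31: no right child.
      Visit 31.
    Visit 30.
  Visit 19.
At 14: go right to 34.
  At 34: go left to 29.
    29 is a leaf — visit 29.
  At 34: go right to 9.
    9 is a leaf — visit 9.
  Visit 34.
Visit 14.
Full post-order sequence: 25, 24, 3, 26, 31, 30, 19, 29, 9, 34, 14.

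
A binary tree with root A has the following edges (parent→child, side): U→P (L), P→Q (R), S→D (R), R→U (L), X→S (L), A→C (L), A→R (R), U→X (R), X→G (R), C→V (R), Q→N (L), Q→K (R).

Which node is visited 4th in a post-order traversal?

K

Post-order visits the left subtree, then the right subtree, then the node.
At A: go left to C.
  At C: no left child.
  At C: go right to V.
    V is a leaf — visit V.
  Visit C.
At A: go right to R.
  At R: go left to U.
    At U: go left to P.
      At P: no left child.
      At P: go right to Q.
        At Q: go left to N.
          N is a leaf — visit N.
        At Q: go right to K.
          K is a leaf — visit K.
        Visit Q.
      Visit P.
    At U: go right to X.
      At X: go left to S.
        At S: no left child.
        At S: go right to D.
          D is a leaf — visit D.
        Visit S.
      At X: go right to G.
        G is a leaf — visit G.
      Visit X.
    Visit U.
  At R: no right child.
  Visit R.
Visit A.
Full post-order sequence: V, C, N, K, Q, P, D, S, G, X, U, R, A.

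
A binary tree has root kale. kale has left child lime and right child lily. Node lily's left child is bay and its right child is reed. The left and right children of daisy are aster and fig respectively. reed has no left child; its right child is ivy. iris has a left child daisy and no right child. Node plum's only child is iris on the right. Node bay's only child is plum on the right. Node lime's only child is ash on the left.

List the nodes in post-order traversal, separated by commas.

Post-order visits the left subtree, then the right subtree, then the node.
At kale: go left to lime.
  At lime: go left to ash.
    ash is a leaf — visit ash.
  At lime: no right child.
  Visit lime.
At kale: go right to lily.
  At lily: go left to bay.
    At bay: no left child.
    At bay: go right to plum.
      At plum: no left child.
      At plum: go right to iris.
        At iris: go left to daisy.
          At daisy: go left to aster.
            aster is a leaf — visit aster.
          At daisy: go right to fig.
            fig is a leaf — visit fig.
          Visit daisy.
        At iris: no right child.
        Visit iris.
      Visit plum.
    Visit bay.
  At lily: go right to reed.
    At reed: no left child.
    At reed: go right to ivy.
      ivy is a leaf — visit ivy.
    Visit reed.
  Visit lily.
Visit kale.

ash, lime, aster, fig, daisy, iris, plum, bay, ivy, reed, lily, kale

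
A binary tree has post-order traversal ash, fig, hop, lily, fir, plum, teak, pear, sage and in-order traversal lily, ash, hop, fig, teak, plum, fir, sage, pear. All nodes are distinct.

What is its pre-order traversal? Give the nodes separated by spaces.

The last element of post-order is the root; it splits in-order into left and right subtrees.
Root sage: left subtree has 7 nodes {lily, ash, hop, fig, teak, plum, fir}, right has 1 {pear}.
  Root teak: left subtree has 4 nodes {lily, ash, hop, fig}, right has 2 {plum, fir}.
    Root lily: left subtree has 0 nodes { }, right has 3 {ash, hop, fig}.
      Root hop: left subtree has 1 node {ash}, right has 1 {fig}.
    Root plum: left subtree has 0 nodes { }, right has 1 {fir}.

sage teak lily hop ash fig plum fir pear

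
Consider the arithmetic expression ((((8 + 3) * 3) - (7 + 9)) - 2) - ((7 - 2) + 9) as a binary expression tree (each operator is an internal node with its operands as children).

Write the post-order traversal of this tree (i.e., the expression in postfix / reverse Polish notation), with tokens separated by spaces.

Post-order on an expression tree gives postfix notation: for each operator, emit left operand, right operand, then the operator.

8 3 + 3 * 7 9 + - 2 - 7 2 - 9 + -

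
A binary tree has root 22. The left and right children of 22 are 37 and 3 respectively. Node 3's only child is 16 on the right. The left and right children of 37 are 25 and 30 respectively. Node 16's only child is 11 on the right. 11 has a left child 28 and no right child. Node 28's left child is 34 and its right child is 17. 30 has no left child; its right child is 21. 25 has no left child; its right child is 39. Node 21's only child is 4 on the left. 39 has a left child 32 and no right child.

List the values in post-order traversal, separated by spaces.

32 39 25 4 21 30 37 34 17 28 11 16 3 22

Post-order visits the left subtree, then the right subtree, then the node.
At 22: go left to 37.
  At 37: go left to 25.
    At 25: no left child.
    At 25: go right to 39.
      At 39: go left to 32.
        32 is a leaf — visit 32.
      At 39: no right child.
      Visit 39.
    Visit 25.
  At 37: go right to 30.
    At 30: no left child.
    At 30: go right to 21.
      At 21: go left to 4.
        4 is a leaf — visit 4.
      At 21: no right child.
      Visit 21.
    Visit 30.
  Visit 37.
At 22: go right to 3.
  At 3: no left child.
  At 3: go right to 16.
    At 16: no left child.
    At 16: go right to 11.
      At 11: go left to 28.
        At 28: go left to 34.
          34 is a leaf — visit 34.
        At 28: go right to 17.
          17 is a leaf — visit 17.
        Visit 28.
      At 11: no right child.
      Visit 11.
    Visit 16.
  Visit 3.
Visit 22.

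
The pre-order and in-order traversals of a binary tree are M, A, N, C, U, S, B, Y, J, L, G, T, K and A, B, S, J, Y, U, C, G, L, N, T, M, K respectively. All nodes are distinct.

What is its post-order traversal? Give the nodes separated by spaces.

The first element of pre-order is the root; it splits in-order into left and right subtrees.
Root M: left subtree has 11 nodes {A, B, S, J, Y, U, C, G, L, N, T}, right has 1 {K}.
  Root A: left subtree has 0 nodes { }, right has 10 {B, S, J, Y, U, C, G, L, N, T}.
    Root N: left subtree has 8 nodes {B, S, J, Y, U, C, G, L}, right has 1 {T}.
      Root C: left subtree has 5 nodes {B, S, J, Y, U}, right has 2 {G, L}.
        Root U: left subtree has 4 nodes {B, S, J, Y}, right has 0 { }.
          Root S: left subtree has 1 node {B}, right has 2 {J, Y}.
            Root Y: left subtree has 1 node {J}, right has 0 { }.
        Root L: left subtree has 1 node {G}, right has 0 { }.

B J Y S U G L C T N A K M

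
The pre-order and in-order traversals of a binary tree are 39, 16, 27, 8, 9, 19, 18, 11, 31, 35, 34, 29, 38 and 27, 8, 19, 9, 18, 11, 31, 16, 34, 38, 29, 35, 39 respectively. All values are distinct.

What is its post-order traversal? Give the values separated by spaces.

The first element of pre-order is the root; it splits in-order into left and right subtrees.
Root 39: left subtree has 12 nodes {27, 8, 19, 9, 18, 11, 31, 16, 34, 38, 29, 35}, right has 0 { }.
  Root 16: left subtree has 7 nodes {27, 8, 19, 9, 18, 11, 31}, right has 4 {34, 38, 29, 35}.
    Root 27: left subtree has 0 nodes { }, right has 6 {8, 19, 9, 18, 11, 31}.
      Root 8: left subtree has 0 nodes { }, right has 5 {19, 9, 18, 11, 31}.
        Root 9: left subtree has 1 node {19}, right has 3 {18, 11, 31}.
          Root 18: left subtree has 0 nodes { }, right has 2 {11, 31}.
            Root 11: left subtree has 0 nodes { }, right has 1 {31}.
    Root 35: left subtree has 3 nodes {34, 38, 29}, right has 0 { }.
      Root 34: left subtree has 0 nodes { }, right has 2 {38, 29}.
        Root 29: left subtree has 1 node {38}, right has 0 { }.

19 31 11 18 9 8 27 38 29 34 35 16 39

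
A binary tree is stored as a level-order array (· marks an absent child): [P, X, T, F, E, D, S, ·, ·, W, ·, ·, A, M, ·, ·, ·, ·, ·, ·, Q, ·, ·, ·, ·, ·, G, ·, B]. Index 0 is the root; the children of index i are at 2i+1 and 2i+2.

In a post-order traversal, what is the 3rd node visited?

W

Post-order visits the left subtree, then the right subtree, then the node.
At P: go left to X.
  At X: go left to F.
    F is a leaf — visit F.
  At X: go right to E.
    At E: go left to W.
      At W: no left child.
      At W: go right to Q.
        Q is a leaf — visit Q.
      Visit W.
    At E: no right child.
    Visit E.
  Visit X.
At P: go right to T.
  At T: go left to D.
    At D: no left child.
    At D: go right to A.
      At A: no left child.
      At A: go right to G.
        G is a leaf — visit G.
      Visit A.
    Visit D.
  At T: go right to S.
    At S: go left to M.
      At M: no left child.
      At M: go right to B.
        B is a leaf — visit B.
      Visit M.
    At S: no right child.
    Visit S.
  Visit T.
Visit P.
Full post-order sequence: F, Q, W, E, X, G, A, D, B, M, S, T, P.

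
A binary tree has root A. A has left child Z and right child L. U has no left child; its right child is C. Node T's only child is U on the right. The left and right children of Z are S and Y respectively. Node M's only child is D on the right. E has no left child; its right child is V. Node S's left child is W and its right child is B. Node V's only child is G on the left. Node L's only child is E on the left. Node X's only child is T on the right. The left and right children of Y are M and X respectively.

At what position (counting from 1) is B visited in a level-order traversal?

8

Level-order visits nodes level by level from the root, left to right within each level.
Level 0: A
Level 1: Z, L
Level 2: S, Y, E
Level 3: W, B, M, X, V
Level 4: D, T, G
Level 5: U
Level 6: C
Full level-order sequence: A, Z, L, S, Y, E, W, B, M, X, V, D, T, G, U, C.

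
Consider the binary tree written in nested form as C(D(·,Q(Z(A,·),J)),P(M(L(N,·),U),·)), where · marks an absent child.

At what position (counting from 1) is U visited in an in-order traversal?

10

In-order visits the left subtree, then the node, then the right subtree.
At C: go left to D.
  At D: no left child.
  Visit D.
  At D: go right to Q.
    At Q: go left to Z.
      At Z: go left to A.
        A is a leaf — visit A.
      Visit Z.
      At Z: no right child.
    Visit Q.
    At Q: go right to J.
      J is a leaf — visit J.
Visit C.
At C: go right to P.
  At P: go left to M.
    At M: go left to L.
      At L: go left to N.
        N is a leaf — visit N.
      Visit L.
      At L: no right child.
    Visit M.
    At M: go right to U.
      U is a leaf — visit U.
  Visit P.
  At P: no right child.
Full in-order sequence: D, A, Z, Q, J, C, N, L, M, U, P.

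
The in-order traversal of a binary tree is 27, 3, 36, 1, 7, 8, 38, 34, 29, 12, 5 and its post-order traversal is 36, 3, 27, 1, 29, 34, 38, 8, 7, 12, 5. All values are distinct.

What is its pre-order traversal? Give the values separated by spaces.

The last element of post-order is the root; it splits in-order into left and right subtrees.
Root 5: left subtree has 10 nodes {27, 3, 36, 1, 7, 8, 38, 34, 29, 12}, right has 0 { }.
  Root 12: left subtree has 9 nodes {27, 3, 36, 1, 7, 8, 38, 34, 29}, right has 0 { }.
    Root 7: left subtree has 4 nodes {27, 3, 36, 1}, right has 4 {8, 38, 34, 29}.
      Root 1: left subtree has 3 nodes {27, 3, 36}, right has 0 { }.
        Root 27: left subtree has 0 nodes { }, right has 2 {3, 36}.
          Root 3: left subtree has 0 nodes { }, right has 1 {36}.
      Root 8: left subtree has 0 nodes { }, right has 3 {38, 34, 29}.
        Root 38: left subtree has 0 nodes { }, right has 2 {34, 29}.
          Root 34: left subtree has 0 nodes { }, right has 1 {29}.

5 12 7 1 27 3 36 8 38 34 29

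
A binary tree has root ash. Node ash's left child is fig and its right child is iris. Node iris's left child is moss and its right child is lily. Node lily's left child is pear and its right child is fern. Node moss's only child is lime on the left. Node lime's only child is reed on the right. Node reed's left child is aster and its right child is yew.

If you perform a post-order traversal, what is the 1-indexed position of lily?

Post-order visits the left subtree, then the right subtree, then the node.
At ash: go left to fig.
  fig is a leaf — visit fig.
At ash: go right to iris.
  At iris: go left to moss.
    At moss: go left to lime.
      At lime: no left child.
      At lime: go right to reed.
        At reed: go left to aster.
          aster is a leaf — visit aster.
        At reed: go right to yew.
          yew is a leaf — visit yew.
        Visit reed.
      Visit lime.
    At moss: no right child.
    Visit moss.
  At iris: go right to lily.
    At lily: go left to pear.
      pear is a leaf — visit pear.
    At lily: go right to fern.
      fern is a leaf — visit fern.
    Visit lily.
  Visit iris.
Visit ash.
Full post-order sequence: fig, aster, yew, reed, lime, moss, pear, fern, lily, iris, ash.

9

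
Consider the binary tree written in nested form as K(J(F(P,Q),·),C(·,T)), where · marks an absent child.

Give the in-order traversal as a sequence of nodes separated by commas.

In-order visits the left subtree, then the node, then the right subtree.
At K: go left to J.
  At J: go left to F.
    At F: go left to P.
      P is a leaf — visit P.
    Visit F.
    At F: go right to Q.
      Q is a leaf — visit Q.
  Visit J.
  At J: no right child.
Visit K.
At K: go right to C.
  At C: no left child.
  Visit C.
  At C: go right to T.
    T is a leaf — visit T.

P, F, Q, J, K, C, T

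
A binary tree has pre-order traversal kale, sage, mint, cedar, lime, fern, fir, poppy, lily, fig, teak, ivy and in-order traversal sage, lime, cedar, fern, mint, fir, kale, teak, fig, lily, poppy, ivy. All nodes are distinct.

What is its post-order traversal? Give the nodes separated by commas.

lime, fern, cedar, fir, mint, sage, teak, fig, lily, ivy, poppy, kale

The first element of pre-order is the root; it splits in-order into left and right subtrees.
Root kale: left subtree has 6 nodes {sage, lime, cedar, fern, mint, fir}, right has 5 {teak, fig, lily, poppy, ivy}.
  Root sage: left subtree has 0 nodes { }, right has 5 {lime, cedar, fern, mint, fir}.
    Root mint: left subtree has 3 nodes {lime, cedar, fern}, right has 1 {fir}.
      Root cedar: left subtree has 1 node {lime}, right has 1 {fern}.
  Root poppy: left subtree has 3 nodes {teak, fig, lily}, right has 1 {ivy}.
    Root lily: left subtree has 2 nodes {teak, fig}, right has 0 { }.
      Root fig: left subtree has 1 node {teak}, right has 0 { }.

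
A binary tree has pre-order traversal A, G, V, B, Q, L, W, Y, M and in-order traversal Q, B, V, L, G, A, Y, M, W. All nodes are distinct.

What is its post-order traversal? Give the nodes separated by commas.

Q, B, L, V, G, M, Y, W, A

The first element of pre-order is the root; it splits in-order into left and right subtrees.
Root A: left subtree has 5 nodes {Q, B, V, L, G}, right has 3 {Y, M, W}.
  Root G: left subtree has 4 nodes {Q, B, V, L}, right has 0 { }.
    Root V: left subtree has 2 nodes {Q, B}, right has 1 {L}.
      Root B: left subtree has 1 node {Q}, right has 0 { }.
  Root W: left subtree has 2 nodes {Y, M}, right has 0 { }.
    Root Y: left subtree has 0 nodes { }, right has 1 {M}.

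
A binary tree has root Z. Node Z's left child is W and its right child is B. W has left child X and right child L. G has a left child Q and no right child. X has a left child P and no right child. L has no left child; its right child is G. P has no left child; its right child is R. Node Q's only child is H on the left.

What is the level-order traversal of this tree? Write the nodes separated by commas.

Level-order visits nodes level by level from the root, left to right within each level.
Level 0: Z
Level 1: W, B
Level 2: X, L
Level 3: P, G
Level 4: R, Q
Level 5: H

Z, W, B, X, L, P, G, R, Q, H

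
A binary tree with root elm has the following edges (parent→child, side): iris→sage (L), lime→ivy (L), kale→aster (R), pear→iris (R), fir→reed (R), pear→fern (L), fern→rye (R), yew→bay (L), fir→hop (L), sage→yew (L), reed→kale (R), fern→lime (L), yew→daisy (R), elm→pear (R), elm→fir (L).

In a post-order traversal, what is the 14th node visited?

iris

Post-order visits the left subtree, then the right subtree, then the node.
At elm: go left to fir.
  At fir: go left to hop.
    hop is a leaf — visit hop.
  At fir: go right to reed.
    At reed: no left child.
    At reed: go right to kale.
      At kale: no left child.
      At kale: go right to aster.
        aster is a leaf — visit aster.
      Visit kale.
    Visit reed.
  Visit fir.
At elm: go right to pear.
  At pear: go left to fern.
    At fern: go left to lime.
      At lime: go left to ivy.
        ivy is a leaf — visit ivy.
      At lime: no right child.
      Visit lime.
    At fern: go right to rye.
      rye is a leaf — visit rye.
    Visit fern.
  At pear: go right to iris.
    At iris: go left to sage.
      At sage: go left to yew.
        At yew: go left to bay.
          bay is a leaf — visit bay.
        At yew: go right to daisy.
          daisy is a leaf — visit daisy.
        Visit yew.
      At sage: no right child.
      Visit sage.
    At iris: no right child.
    Visit iris.
  Visit pear.
Visit elm.
Full post-order sequence: hop, aster, kale, reed, fir, ivy, lime, rye, fern, bay, daisy, yew, sage, iris, pear, elm.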